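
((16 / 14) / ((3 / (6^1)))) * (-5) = -80 / 7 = -11.43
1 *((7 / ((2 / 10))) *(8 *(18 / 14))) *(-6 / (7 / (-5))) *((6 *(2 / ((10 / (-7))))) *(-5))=64800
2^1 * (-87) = -174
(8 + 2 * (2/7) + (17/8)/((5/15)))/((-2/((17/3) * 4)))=-4743/28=-169.39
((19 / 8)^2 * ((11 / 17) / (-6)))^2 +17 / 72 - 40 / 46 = -258190385 / 980140032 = -0.26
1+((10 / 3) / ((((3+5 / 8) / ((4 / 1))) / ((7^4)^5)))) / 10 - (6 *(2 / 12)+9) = 2553352521523583249 / 87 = 29348879557742336.20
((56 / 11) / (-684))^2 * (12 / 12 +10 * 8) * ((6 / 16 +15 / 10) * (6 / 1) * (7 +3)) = 22050 / 43681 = 0.50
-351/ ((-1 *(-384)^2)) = 39/ 16384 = 0.00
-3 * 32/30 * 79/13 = -1264/65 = -19.45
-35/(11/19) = -665/11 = -60.45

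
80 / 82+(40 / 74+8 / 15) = 46636 / 22755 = 2.05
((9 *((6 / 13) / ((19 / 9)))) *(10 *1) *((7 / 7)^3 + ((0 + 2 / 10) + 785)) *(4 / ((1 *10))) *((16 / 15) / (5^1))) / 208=2547288 / 401375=6.35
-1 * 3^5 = -243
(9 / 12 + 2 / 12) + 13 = 13.92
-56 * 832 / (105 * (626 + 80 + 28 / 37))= -123136 / 196125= -0.63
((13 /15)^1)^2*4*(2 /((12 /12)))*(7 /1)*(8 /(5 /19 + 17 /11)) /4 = 282568 /6075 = 46.51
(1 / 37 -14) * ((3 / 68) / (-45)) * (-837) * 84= -963.15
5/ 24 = 0.21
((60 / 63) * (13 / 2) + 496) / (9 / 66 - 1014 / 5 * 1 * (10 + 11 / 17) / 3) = -19721020 / 28258881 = -0.70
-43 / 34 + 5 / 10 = -13 / 17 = -0.76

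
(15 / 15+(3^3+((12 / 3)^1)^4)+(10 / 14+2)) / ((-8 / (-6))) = 6021 / 28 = 215.04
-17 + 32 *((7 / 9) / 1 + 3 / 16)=125 / 9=13.89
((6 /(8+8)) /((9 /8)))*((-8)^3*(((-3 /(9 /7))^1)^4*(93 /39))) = -38108672 /3159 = -12063.52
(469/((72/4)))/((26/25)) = 11725/468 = 25.05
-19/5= -3.80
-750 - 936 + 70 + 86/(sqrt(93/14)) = -1582.63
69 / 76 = 0.91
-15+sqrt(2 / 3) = -15+sqrt(6) / 3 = -14.18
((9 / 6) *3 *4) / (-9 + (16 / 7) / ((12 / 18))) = -42 / 13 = -3.23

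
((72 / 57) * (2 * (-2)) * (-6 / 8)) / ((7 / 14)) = 144 / 19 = 7.58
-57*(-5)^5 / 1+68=178193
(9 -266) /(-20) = 257 /20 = 12.85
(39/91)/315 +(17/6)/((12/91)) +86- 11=96.49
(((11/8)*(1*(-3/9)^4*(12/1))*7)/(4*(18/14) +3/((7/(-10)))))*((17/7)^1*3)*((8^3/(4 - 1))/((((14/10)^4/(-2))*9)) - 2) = -71962649/500094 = -143.90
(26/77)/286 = 1/847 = 0.00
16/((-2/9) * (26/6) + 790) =54/2663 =0.02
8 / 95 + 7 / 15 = 157 / 285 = 0.55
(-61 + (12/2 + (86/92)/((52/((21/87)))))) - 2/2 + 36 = -1387059/69368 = -20.00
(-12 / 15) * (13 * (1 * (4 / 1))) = -208 / 5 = -41.60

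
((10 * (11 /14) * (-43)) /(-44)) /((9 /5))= 1075 /252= 4.27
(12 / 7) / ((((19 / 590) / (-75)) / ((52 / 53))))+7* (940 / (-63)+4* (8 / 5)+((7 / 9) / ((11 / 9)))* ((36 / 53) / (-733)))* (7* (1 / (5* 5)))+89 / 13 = -3264237127258493 / 831227772375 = -3927.01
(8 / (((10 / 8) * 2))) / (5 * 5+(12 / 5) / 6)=16 / 127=0.13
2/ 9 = 0.22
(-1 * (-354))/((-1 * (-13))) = 354/13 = 27.23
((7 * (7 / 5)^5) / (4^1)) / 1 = 9.41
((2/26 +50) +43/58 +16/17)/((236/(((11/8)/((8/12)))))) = 21893949/48400768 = 0.45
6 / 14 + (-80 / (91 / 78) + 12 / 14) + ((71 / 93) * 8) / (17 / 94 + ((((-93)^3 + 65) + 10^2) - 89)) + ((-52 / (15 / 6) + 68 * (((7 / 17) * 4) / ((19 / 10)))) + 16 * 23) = 1584391762581223 / 4675630242465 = 338.86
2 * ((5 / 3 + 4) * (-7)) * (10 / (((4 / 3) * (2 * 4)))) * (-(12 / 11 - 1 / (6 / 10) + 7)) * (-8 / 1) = -126140 / 33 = -3822.42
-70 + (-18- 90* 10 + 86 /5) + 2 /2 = -4849 /5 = -969.80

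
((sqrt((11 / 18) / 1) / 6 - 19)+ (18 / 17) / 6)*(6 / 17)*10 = -19200 / 289+ 5*sqrt(22) / 51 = -65.98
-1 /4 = -0.25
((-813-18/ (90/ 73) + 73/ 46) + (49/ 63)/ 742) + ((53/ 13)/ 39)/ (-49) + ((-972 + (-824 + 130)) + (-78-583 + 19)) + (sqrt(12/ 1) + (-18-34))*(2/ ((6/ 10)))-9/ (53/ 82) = -1508701933603/ 454254255 + 20*sqrt(3)/ 3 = -3309.72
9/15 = 3/5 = 0.60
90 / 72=5 / 4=1.25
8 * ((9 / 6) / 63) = 4 / 21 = 0.19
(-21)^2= 441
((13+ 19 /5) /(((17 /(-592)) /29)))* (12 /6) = -2884224 /85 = -33932.05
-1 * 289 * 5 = -1445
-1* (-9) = 9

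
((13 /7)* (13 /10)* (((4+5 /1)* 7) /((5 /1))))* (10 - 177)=-254007 /50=-5080.14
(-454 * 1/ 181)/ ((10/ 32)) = -7264/ 905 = -8.03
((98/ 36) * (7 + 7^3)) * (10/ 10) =8575/ 9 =952.78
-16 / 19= -0.84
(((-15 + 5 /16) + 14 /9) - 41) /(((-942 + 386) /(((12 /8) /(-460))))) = -0.00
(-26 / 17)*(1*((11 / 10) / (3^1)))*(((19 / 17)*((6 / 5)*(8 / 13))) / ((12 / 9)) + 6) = -26818 / 7225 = -3.71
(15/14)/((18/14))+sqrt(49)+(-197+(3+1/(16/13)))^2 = 28668859/768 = 37329.24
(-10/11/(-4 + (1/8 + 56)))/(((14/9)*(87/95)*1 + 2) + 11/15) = -1520/362373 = -0.00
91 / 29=3.14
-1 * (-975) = 975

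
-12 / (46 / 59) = -354 / 23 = -15.39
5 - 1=4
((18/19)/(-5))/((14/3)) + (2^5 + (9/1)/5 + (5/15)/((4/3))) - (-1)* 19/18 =35.06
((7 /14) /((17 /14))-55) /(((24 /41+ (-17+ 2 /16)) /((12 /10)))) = 608768 /151385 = 4.02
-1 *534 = -534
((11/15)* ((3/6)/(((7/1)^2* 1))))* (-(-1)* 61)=671/1470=0.46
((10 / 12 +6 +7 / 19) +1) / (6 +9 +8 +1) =935 / 2736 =0.34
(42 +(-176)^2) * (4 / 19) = 124072 / 19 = 6530.11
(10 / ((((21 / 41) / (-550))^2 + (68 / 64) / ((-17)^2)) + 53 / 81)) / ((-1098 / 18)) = -28008317700000 / 112419499493833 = -0.25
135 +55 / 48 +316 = 21703 / 48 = 452.15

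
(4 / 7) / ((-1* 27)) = -0.02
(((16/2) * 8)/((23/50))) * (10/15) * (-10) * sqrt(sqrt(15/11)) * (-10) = 640000 * 11^(3/4) * 15^(1/4)/759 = 10023.18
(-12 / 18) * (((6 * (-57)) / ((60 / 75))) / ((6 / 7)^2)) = 387.92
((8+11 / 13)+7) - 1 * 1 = 193 / 13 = 14.85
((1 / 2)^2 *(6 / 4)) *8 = 3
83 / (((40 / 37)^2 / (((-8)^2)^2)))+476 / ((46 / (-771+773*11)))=213264344 / 575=370894.51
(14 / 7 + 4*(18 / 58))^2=8836 / 841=10.51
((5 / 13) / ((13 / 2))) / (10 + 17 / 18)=180 / 33293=0.01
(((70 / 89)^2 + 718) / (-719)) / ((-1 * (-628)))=-2846089 / 1788292486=-0.00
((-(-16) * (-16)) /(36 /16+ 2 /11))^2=126877696 /11449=11081.99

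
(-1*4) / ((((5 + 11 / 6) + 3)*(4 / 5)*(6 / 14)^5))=-168070 / 4779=-35.17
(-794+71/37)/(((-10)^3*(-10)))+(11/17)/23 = -7389037/144670000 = -0.05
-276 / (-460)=3 / 5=0.60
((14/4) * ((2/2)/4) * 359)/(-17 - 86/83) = -208579/11976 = -17.42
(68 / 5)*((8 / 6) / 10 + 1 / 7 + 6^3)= 1544212 / 525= 2941.36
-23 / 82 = -0.28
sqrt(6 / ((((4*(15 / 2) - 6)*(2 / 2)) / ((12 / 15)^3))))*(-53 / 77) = -212*sqrt(5) / 1925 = -0.25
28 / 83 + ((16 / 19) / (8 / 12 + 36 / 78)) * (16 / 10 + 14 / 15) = 10172 / 4565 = 2.23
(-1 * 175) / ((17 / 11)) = -1925 / 17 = -113.24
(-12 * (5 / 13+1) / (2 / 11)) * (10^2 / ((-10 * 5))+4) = -2376 / 13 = -182.77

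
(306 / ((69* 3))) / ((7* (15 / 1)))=34 / 2415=0.01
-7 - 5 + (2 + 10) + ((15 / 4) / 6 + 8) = 69 / 8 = 8.62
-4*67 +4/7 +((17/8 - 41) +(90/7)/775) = -2658571/8680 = -306.29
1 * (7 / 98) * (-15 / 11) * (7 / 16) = -15 / 352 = -0.04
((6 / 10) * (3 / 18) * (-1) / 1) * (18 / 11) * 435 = -783 / 11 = -71.18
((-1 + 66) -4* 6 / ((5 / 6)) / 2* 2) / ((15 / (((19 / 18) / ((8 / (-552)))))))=-79097 / 450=-175.77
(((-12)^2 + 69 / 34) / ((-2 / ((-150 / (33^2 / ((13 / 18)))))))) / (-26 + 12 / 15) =-2689375 / 9330552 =-0.29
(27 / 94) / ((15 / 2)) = 9 / 235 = 0.04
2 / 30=1 / 15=0.07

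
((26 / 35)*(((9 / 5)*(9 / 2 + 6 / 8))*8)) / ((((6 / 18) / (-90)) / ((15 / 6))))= -37908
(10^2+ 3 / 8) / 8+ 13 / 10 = 4431 / 320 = 13.85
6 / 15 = 2 / 5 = 0.40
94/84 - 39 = -1591/42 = -37.88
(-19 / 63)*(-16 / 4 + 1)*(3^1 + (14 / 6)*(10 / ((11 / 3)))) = 8.47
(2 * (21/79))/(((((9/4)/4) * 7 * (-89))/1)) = -32/21093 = -0.00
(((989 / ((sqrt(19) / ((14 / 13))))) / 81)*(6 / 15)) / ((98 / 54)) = 3956*sqrt(19) / 25935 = 0.66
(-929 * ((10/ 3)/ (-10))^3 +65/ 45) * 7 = 6776/ 27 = 250.96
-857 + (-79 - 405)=-1341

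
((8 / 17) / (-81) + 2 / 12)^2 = 196249 / 7584516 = 0.03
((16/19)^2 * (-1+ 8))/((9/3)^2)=1792/3249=0.55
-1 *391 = -391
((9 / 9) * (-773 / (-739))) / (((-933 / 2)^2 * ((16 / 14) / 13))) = 70343 / 1286582742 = 0.00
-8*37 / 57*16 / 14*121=-286528 / 399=-718.12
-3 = -3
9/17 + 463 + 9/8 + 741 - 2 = 163697/136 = 1203.65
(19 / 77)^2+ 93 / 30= 187409 / 59290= 3.16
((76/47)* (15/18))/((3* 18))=95/3807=0.02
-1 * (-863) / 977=863 / 977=0.88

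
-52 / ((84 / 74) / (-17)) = 16354 / 21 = 778.76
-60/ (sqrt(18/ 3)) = -10 * sqrt(6) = -24.49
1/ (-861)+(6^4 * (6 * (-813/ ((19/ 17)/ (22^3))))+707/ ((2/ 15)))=-1970592702787019/ 32718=-60229619866.34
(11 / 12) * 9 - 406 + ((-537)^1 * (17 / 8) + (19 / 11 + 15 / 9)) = -405367 / 264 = -1535.48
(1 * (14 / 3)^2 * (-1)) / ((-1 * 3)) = 196 / 27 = 7.26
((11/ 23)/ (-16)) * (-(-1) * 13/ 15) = -143/ 5520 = -0.03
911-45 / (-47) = 42862 / 47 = 911.96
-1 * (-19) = 19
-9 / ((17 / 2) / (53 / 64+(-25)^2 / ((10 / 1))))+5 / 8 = -36137 / 544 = -66.43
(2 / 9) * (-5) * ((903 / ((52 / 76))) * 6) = -8798.46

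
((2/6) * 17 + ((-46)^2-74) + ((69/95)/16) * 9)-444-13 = 7255303/4560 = 1591.08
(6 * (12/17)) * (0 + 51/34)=6.35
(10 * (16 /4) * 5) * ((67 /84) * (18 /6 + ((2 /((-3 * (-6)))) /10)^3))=146529067 /306180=478.57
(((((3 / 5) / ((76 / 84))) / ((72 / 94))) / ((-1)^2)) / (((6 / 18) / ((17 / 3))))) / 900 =5593 / 342000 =0.02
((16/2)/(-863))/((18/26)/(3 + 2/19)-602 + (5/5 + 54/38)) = 116584/7537800145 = 0.00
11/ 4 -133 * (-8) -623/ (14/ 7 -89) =373721/ 348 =1073.91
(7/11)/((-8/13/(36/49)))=-117/154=-0.76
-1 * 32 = -32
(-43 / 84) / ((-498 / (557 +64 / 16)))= 8041 / 13944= 0.58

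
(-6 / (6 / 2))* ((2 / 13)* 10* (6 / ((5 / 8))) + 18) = -852 / 13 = -65.54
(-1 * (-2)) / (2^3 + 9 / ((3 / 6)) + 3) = 2 / 29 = 0.07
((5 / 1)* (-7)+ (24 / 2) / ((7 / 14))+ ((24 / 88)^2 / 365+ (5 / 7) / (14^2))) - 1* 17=-1696409467 / 60594380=-28.00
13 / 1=13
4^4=256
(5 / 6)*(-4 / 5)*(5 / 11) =-10 / 33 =-0.30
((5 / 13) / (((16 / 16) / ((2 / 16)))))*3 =15 / 104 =0.14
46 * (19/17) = 874/17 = 51.41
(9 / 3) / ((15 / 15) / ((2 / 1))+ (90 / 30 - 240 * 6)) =-6 / 2873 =-0.00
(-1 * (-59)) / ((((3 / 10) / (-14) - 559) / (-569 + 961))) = -3237920 / 78263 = -41.37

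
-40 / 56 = -5 / 7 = -0.71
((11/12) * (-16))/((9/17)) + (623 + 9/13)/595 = -5566864/208845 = -26.66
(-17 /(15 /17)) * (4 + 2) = -115.60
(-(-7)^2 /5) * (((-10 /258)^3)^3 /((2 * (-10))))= -3828125 /39570121523011523076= -0.00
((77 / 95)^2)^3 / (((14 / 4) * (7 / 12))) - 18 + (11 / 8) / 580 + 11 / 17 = -199600779556324961 / 11596809666500000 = -17.21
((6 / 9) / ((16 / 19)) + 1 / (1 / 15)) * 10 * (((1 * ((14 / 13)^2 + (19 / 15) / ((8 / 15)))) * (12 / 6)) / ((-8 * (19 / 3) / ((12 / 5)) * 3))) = -1811241 / 102752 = -17.63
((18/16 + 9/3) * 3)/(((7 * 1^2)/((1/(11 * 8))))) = 9/448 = 0.02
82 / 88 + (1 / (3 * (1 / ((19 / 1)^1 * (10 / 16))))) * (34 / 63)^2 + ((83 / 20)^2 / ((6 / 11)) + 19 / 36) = 3582176161 / 104781600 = 34.19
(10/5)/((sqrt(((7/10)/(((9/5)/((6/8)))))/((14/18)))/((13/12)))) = 13 * sqrt(6)/9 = 3.54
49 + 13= 62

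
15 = 15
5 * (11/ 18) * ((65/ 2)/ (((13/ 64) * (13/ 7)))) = 30800/ 117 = 263.25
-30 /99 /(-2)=5 /33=0.15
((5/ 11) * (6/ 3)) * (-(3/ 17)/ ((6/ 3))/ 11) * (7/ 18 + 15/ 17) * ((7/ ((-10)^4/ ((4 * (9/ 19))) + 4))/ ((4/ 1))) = -40845/ 13298291072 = -0.00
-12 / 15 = -4 / 5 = -0.80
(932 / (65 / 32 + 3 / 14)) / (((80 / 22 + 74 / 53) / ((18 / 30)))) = 60855872 / 1229835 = 49.48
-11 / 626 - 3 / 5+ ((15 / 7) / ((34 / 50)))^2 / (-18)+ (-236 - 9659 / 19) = -313929021206 / 421077335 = -745.54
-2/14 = -1/7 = -0.14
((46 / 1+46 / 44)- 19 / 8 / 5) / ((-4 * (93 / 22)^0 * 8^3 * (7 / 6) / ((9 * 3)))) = -1659771 / 3153920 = -0.53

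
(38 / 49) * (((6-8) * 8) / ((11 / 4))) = -2432 / 539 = -4.51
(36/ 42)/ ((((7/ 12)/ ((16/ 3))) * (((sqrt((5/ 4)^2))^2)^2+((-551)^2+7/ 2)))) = 98304/ 3808445473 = 0.00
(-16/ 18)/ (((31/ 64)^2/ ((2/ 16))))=-4096/ 8649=-0.47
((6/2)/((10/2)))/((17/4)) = 12/85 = 0.14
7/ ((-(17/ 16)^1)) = -112/ 17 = -6.59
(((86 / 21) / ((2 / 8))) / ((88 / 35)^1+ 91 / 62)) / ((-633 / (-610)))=65050400 / 16409259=3.96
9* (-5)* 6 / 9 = -30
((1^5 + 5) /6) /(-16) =-1 /16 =-0.06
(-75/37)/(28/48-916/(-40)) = -4500/52133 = -0.09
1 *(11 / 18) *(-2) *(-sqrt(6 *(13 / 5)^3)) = 143 *sqrt(390) / 225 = 12.55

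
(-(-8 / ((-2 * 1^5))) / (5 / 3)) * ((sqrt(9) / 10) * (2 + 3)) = -18 / 5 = -3.60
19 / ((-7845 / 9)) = -57 / 2615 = -0.02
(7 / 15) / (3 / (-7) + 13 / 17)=833 / 600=1.39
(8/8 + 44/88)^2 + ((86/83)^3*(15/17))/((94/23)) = 4550598957/1827431252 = 2.49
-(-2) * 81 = 162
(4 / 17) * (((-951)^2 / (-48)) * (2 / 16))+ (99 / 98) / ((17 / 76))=-14651499 / 26656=-549.65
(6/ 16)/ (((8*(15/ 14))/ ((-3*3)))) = -63/ 160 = -0.39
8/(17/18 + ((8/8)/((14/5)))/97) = 24444/2897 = 8.44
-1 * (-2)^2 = -4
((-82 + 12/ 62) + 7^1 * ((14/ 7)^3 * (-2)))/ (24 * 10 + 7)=-6008/ 7657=-0.78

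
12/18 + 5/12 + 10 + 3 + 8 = 22.08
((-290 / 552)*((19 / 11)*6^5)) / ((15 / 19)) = -2261304 / 253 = -8937.96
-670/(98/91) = -4355/7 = -622.14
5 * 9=45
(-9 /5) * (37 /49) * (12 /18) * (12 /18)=-148 /245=-0.60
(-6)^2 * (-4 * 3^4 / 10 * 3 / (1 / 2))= -34992 / 5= -6998.40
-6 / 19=-0.32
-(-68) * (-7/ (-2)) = 238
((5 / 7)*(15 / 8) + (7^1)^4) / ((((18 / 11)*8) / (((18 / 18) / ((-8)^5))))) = -1479841 / 264241152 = -0.01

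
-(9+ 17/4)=-53/4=-13.25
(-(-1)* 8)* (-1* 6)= -48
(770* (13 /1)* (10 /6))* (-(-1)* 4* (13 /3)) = 2602600 /9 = 289177.78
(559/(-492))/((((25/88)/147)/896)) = -526762.33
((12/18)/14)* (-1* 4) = -4/21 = -0.19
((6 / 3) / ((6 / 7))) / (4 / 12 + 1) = 7 / 4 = 1.75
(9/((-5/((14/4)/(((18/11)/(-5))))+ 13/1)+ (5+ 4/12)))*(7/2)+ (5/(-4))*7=-122899/17372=-7.07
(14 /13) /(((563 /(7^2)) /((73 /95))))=50078 /695305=0.07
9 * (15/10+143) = 2601/2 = 1300.50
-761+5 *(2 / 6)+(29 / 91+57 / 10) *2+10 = -1006409 / 1365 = -737.30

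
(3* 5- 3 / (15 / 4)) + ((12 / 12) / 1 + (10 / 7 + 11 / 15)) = 1823 / 105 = 17.36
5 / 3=1.67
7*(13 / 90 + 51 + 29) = 50491 / 90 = 561.01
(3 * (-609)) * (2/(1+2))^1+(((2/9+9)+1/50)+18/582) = -52760927/43650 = -1208.73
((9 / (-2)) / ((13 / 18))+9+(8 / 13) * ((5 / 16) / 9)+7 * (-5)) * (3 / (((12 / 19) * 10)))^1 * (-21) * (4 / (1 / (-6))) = -1002421 / 130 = -7710.93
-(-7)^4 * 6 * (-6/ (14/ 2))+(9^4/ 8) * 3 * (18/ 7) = 522891/ 28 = 18674.68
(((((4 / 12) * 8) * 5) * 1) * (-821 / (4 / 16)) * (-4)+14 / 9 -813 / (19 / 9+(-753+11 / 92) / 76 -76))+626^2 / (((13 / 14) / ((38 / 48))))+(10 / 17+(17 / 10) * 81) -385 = 10677135387583661 / 20976252570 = 509010.62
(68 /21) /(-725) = -68 /15225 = -0.00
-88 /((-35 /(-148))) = -13024 /35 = -372.11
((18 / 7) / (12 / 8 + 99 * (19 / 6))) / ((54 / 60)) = 0.01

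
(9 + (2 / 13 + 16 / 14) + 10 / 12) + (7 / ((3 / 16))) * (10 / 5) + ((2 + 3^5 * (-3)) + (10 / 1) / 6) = -349187 / 546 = -639.54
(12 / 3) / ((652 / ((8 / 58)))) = 4 / 4727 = 0.00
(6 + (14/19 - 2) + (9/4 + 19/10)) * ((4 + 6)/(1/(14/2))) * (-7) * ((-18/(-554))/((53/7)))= -10424799/557878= -18.69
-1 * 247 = -247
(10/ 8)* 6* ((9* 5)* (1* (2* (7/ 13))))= 4725/ 13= 363.46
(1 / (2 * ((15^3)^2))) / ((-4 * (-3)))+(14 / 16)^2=1674421883 / 2187000000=0.77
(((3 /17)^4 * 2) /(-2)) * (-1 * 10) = 810 /83521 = 0.01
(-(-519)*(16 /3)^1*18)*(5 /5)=49824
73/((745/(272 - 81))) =18.72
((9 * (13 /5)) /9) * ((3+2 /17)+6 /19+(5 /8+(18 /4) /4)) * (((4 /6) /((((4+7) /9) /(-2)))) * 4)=-1044732 /17765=-58.81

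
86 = 86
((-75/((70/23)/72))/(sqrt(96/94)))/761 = -1035 * sqrt(141)/5327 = -2.31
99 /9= 11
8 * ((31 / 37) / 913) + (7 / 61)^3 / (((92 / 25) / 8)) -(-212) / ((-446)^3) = 41555321125960457 / 3911419778276223202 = 0.01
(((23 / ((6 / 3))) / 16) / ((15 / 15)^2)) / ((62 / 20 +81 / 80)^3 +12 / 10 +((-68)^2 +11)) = 368000 / 2409345689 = 0.00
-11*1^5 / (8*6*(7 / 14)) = -11 / 24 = -0.46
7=7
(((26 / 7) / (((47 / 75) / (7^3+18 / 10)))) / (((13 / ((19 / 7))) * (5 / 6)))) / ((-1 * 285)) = -20688 / 11515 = -1.80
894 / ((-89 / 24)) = -21456 / 89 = -241.08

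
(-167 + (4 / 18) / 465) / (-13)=53761 / 4185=12.85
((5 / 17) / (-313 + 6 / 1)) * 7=-35 / 5219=-0.01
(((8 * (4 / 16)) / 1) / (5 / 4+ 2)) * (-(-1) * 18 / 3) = 48 / 13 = 3.69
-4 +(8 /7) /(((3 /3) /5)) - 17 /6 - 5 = -257 /42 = -6.12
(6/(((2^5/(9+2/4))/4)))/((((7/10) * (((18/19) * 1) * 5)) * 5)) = 361/840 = 0.43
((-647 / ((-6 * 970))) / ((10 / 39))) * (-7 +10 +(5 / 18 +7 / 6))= 8411 / 4365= 1.93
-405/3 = -135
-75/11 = -6.82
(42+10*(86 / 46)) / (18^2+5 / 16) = 22336 / 119347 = 0.19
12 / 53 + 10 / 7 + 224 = 83718 / 371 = 225.65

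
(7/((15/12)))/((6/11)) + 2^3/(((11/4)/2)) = 16.08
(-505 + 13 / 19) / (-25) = 9582 / 475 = 20.17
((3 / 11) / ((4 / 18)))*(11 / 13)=27 / 26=1.04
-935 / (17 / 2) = -110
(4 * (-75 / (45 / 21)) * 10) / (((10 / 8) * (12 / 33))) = -3080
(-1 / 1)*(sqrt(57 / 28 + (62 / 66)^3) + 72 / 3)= -24 - sqrt(665870667) / 15246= -25.69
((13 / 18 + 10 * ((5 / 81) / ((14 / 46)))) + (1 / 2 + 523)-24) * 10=2847760 / 567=5022.50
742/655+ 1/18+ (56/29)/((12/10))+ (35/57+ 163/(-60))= 9029113/12992580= 0.69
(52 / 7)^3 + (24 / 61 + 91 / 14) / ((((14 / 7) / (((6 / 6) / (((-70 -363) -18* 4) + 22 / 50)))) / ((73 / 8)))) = 494513996007 / 1206503872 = 409.87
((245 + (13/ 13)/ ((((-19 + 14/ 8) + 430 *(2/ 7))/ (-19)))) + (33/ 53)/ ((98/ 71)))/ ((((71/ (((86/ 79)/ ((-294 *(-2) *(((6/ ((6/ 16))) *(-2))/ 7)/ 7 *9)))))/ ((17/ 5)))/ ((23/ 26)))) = -21111726840563/ 6450665848623360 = -0.00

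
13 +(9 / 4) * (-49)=-389 / 4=-97.25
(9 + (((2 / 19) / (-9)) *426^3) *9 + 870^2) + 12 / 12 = -7380855.89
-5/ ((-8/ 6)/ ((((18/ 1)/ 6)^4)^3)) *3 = 23914845/ 4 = 5978711.25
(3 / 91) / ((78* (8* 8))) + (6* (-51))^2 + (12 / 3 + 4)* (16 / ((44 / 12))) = 156024261131 / 1665664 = 93670.91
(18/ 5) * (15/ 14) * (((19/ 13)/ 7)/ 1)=513/ 637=0.81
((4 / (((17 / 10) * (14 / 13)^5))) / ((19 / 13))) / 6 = 24134045 / 130287864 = 0.19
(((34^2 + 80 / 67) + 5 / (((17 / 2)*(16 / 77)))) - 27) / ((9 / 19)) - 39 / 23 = 4508443439 / 1886184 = 2390.25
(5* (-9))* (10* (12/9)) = -600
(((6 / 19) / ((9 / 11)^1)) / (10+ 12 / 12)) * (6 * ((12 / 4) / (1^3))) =12 / 19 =0.63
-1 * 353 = -353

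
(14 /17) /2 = 0.41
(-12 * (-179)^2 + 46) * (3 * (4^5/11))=-1181018112/11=-107365282.91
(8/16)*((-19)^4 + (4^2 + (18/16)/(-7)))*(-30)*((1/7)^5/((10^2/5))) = -21896589/3764768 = -5.82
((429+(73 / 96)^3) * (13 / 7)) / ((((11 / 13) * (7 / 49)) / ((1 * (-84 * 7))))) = -3146289441841 / 811008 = -3879480.16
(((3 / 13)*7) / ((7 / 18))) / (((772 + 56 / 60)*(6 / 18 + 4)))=1215 / 979693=0.00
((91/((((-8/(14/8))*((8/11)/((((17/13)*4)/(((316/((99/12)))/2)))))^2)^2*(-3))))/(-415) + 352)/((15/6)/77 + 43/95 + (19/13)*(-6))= -1227307763733735972050602763/28884025823685889811808256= -42.49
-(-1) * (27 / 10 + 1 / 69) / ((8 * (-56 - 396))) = -1873 / 2495040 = -0.00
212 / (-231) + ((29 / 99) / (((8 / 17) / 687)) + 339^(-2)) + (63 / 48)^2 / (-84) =426.70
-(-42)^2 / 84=-21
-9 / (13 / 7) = -63 / 13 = -4.85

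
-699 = -699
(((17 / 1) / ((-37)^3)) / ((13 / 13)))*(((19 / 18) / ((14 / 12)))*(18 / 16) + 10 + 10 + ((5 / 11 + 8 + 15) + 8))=-549491 / 31202248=-0.02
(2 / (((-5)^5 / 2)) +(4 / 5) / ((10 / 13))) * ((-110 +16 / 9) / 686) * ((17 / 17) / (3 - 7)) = 263467 / 6431250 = 0.04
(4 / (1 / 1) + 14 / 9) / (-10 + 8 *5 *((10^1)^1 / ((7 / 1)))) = 0.12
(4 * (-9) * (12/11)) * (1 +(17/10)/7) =-48.81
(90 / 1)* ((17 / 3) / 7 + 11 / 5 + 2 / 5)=2148 / 7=306.86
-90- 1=-91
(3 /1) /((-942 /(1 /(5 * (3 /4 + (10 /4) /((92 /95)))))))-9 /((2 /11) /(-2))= 47639203 /481205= 99.00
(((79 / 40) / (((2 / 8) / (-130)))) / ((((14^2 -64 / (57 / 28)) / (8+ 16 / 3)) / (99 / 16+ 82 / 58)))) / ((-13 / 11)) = 58234297 / 108808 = 535.20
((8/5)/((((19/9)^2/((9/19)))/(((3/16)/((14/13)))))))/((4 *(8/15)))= 85293/6145664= 0.01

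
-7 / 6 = -1.17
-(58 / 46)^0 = -1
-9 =-9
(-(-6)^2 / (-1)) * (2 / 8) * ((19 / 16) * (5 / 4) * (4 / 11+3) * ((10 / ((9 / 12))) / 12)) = 17575 / 352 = 49.93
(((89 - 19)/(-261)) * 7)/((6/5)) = -1225/783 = -1.56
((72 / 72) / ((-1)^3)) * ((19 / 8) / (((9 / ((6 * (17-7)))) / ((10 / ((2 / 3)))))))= -475 / 2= -237.50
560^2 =313600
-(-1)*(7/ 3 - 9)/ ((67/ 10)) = -200/ 201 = -1.00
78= 78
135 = 135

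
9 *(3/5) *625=3375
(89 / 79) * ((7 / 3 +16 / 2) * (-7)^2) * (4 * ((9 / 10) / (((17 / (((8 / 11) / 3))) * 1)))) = 2163056 / 73865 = 29.28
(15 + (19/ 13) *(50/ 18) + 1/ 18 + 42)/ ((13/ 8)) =6356/ 169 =37.61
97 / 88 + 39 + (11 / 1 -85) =-33.90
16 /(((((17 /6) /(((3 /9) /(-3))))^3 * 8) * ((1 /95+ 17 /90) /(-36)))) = 36480 /1675333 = 0.02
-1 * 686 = -686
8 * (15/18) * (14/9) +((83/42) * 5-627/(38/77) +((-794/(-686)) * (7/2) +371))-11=-2344879/2646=-886.20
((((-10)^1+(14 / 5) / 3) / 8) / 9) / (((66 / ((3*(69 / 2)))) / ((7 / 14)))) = -0.10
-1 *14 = -14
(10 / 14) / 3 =5 / 21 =0.24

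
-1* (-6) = 6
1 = 1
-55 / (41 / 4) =-220 / 41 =-5.37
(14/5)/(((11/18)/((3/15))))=252/275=0.92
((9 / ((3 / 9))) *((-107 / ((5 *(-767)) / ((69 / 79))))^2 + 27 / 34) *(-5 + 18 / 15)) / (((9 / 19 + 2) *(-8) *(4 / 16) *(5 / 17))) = 56.04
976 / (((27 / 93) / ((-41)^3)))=-2085273776 / 9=-231697086.22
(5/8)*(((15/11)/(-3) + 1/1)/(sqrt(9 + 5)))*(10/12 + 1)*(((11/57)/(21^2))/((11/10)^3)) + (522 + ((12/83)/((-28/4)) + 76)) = 625*sqrt(14)/42582078 + 347426/581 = 597.98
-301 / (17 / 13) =-3913 / 17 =-230.18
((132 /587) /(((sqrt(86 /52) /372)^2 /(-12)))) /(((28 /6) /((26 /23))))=-222269059584 /4063801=-54694.87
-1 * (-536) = 536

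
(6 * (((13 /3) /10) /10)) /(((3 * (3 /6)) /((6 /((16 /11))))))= 143 /200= 0.72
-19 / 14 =-1.36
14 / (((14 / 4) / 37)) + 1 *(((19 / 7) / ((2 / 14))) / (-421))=62289 / 421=147.95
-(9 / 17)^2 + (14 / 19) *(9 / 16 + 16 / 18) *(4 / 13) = 3299 / 67626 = 0.05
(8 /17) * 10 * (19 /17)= 5.26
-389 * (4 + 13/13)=-1945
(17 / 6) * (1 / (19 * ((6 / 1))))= 0.02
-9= -9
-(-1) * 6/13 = 6/13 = 0.46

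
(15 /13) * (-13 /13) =-15 /13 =-1.15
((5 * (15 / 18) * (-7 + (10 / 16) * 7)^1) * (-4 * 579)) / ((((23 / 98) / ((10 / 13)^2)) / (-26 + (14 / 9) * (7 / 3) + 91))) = 153333433750 / 34983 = 4383084.18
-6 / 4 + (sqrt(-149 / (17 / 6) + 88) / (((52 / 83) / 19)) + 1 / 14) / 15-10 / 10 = -262 / 105 + 1577*sqrt(10234) / 13260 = 9.54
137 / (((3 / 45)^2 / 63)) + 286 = 1942261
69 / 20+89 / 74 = 3443 / 740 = 4.65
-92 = -92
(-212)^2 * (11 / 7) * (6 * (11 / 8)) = 4078668 / 7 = 582666.86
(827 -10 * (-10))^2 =859329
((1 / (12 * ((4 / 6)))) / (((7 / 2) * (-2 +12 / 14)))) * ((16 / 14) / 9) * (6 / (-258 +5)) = 1 / 10626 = 0.00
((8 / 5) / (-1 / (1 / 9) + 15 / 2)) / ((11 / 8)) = -128 / 165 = -0.78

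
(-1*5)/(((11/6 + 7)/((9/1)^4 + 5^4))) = -215580/53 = -4067.55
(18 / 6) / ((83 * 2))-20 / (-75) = 709 / 2490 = 0.28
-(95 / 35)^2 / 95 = -19 / 245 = -0.08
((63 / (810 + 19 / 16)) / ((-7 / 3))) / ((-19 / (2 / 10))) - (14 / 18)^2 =-60382253 / 99873405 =-0.60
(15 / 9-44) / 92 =-127 / 276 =-0.46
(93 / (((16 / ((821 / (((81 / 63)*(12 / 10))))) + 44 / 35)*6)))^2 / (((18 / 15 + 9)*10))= 16193835025 / 11391627648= 1.42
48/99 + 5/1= 181/33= 5.48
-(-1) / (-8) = -1 / 8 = -0.12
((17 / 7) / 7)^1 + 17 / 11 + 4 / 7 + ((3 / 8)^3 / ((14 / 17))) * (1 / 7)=1364921 / 551936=2.47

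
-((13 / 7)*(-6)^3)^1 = 2808 / 7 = 401.14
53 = 53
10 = 10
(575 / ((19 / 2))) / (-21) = -1150 / 399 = -2.88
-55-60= -115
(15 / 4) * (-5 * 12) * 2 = -450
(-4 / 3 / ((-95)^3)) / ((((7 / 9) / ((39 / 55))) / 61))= 28548 / 330089375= 0.00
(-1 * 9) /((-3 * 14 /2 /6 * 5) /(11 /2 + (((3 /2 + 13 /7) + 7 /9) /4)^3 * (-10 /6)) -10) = 12647639259 /20774195870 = 0.61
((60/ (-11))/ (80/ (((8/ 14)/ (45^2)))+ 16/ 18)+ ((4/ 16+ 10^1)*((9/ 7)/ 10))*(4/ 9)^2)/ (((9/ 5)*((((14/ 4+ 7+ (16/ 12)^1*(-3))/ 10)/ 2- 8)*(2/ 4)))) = -46025802320/ 1221380726643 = -0.04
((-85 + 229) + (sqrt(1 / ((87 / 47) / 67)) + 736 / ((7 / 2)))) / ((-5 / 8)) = -3968 / 7 - 8 * sqrt(273963) / 435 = -576.48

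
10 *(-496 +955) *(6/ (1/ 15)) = 413100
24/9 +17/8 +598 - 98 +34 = 12931/24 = 538.79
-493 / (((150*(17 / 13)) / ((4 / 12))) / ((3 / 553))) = -377 / 82950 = -0.00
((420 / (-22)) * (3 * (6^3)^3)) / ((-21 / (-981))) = -296586593280 / 11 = -26962417570.91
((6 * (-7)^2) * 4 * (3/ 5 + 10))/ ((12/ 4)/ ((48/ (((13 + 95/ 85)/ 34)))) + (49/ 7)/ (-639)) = 23020348176/ 27695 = 831209.54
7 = 7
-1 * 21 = -21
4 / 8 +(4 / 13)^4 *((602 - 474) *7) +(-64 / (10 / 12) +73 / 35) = -26463615 / 399854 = -66.18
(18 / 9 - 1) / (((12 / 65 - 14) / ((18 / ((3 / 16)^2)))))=-16640 / 449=-37.06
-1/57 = -0.02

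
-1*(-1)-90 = -89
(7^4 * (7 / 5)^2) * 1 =4705.96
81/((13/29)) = 2349/13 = 180.69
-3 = -3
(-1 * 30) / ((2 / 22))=-330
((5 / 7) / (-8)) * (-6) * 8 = 30 / 7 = 4.29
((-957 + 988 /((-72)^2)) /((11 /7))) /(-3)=8680175 /42768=202.96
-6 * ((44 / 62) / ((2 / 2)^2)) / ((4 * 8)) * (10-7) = -99 / 248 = -0.40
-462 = -462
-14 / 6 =-7 / 3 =-2.33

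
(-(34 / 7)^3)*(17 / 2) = -334084 / 343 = -974.01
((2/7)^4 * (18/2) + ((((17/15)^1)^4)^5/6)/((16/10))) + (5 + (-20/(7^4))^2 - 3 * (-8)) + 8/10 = 572933896815458696921490615596401/18402665589907105407714843750000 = 31.13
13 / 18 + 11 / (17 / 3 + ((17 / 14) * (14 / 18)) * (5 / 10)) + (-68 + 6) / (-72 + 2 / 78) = 37691611 / 11166246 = 3.38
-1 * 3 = -3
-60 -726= -786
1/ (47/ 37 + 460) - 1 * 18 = -307169/ 17067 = -18.00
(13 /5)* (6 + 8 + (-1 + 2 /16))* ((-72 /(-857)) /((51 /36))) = 29484 /14569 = 2.02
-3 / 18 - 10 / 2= -5.17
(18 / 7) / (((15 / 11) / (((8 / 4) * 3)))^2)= 8712 / 175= 49.78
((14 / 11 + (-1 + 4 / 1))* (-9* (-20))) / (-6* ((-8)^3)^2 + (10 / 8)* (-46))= -16920 / 34604273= -0.00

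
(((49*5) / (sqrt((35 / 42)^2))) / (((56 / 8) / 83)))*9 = 31374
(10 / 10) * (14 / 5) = 14 / 5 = 2.80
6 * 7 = 42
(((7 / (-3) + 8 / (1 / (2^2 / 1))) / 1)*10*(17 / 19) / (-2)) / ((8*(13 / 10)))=-37825 / 2964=-12.76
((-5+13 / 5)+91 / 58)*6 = -723 / 145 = -4.99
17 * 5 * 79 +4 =6719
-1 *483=-483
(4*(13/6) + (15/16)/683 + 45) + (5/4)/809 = 1423438457/26522256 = 53.67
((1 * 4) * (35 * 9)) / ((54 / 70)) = 4900 / 3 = 1633.33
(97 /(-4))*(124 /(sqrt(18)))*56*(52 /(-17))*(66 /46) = 48160112*sqrt(2) /391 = 174191.01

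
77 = 77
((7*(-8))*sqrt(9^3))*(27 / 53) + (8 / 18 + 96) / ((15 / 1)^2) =-82622596 / 107325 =-769.84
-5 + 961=956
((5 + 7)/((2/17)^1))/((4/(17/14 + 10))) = 285.96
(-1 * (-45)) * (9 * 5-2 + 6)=2205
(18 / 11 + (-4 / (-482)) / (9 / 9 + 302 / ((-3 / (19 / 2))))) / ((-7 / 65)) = -404060865 / 26592181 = -15.19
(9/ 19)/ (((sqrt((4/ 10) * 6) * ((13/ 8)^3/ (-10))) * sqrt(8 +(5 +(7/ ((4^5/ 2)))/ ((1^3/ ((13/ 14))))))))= -49152 * sqrt(7995)/ 22249019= -0.20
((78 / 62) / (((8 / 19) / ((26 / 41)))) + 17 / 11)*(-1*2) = -6.88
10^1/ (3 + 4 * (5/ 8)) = 20/ 11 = 1.82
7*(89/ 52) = 623/ 52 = 11.98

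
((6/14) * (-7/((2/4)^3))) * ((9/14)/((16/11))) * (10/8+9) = -12177/112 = -108.72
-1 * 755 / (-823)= 755 / 823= 0.92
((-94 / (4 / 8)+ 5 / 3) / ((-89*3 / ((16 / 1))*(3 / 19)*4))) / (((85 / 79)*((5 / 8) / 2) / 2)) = 105.16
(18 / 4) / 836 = 9 / 1672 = 0.01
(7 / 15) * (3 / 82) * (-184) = -3.14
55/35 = 11/7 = 1.57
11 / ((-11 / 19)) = -19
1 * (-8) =-8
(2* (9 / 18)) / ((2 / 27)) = 27 / 2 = 13.50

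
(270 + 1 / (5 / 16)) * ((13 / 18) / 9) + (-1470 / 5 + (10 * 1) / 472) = -26003051 / 95580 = -272.06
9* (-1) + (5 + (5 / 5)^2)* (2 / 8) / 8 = -141 / 16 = -8.81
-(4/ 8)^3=-1/ 8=-0.12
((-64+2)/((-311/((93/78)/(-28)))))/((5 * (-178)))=961/100751560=0.00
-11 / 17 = -0.65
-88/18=-44/9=-4.89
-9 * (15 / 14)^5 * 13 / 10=-17769375 / 1075648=-16.52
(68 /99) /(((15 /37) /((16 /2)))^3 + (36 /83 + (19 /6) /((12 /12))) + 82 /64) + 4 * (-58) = -241207772792152 /1040319595623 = -231.86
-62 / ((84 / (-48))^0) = -62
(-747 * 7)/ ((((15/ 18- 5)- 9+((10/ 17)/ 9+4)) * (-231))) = -76194/ 30635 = -2.49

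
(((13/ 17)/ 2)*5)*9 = 585/ 34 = 17.21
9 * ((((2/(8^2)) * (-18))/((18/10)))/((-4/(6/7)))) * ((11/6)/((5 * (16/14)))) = 99/512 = 0.19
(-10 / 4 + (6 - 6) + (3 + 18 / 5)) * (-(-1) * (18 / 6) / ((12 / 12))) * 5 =123 / 2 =61.50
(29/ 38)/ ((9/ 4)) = 58/ 171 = 0.34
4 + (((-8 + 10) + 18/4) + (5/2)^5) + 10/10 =3493/32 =109.16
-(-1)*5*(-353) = -1765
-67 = -67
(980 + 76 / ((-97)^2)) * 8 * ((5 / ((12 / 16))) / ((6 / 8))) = 655708160 / 9409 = 69689.46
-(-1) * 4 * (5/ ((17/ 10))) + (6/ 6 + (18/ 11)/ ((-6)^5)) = 1031167/ 80784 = 12.76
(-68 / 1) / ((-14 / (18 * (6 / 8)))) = 459 / 7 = 65.57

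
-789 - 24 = -813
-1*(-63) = 63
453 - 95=358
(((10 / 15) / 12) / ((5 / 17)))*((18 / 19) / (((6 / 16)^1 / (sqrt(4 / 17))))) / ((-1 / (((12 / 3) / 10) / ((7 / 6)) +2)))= -1312*sqrt(17) / 9975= -0.54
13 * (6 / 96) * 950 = 6175 / 8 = 771.88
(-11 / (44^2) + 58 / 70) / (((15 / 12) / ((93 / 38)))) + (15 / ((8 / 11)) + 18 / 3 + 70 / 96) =50851477 / 1755600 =28.97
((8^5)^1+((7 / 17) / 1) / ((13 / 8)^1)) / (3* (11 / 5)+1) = 18104460 / 4199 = 4311.61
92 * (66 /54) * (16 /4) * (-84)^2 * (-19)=-60299008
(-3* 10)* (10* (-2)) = 600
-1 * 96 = -96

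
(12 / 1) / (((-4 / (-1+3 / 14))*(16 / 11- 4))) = -363 / 392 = -0.93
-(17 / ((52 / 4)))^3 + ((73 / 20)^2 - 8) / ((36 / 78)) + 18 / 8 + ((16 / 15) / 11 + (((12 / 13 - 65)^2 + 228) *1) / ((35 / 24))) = 1211288109413 / 406005600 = 2983.43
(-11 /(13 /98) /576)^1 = -0.14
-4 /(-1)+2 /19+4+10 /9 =1576 /171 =9.22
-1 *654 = -654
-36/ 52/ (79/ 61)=-549/ 1027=-0.53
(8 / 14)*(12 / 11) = 48 / 77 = 0.62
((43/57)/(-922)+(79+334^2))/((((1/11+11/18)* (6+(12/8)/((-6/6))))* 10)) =64535523217/18262515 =3533.77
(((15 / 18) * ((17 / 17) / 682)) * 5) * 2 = 25 / 2046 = 0.01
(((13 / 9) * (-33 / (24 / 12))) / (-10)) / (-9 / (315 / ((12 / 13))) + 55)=13013 / 300156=0.04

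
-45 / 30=-3 / 2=-1.50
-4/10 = -2/5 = -0.40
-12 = -12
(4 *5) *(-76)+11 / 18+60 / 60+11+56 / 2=-1479.39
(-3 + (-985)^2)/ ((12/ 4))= 970222/ 3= 323407.33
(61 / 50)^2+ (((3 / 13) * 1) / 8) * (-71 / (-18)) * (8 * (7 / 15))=559607 / 292500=1.91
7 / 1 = 7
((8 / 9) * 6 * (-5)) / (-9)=80 / 27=2.96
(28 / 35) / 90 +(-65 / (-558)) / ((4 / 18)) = 14873 / 27900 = 0.53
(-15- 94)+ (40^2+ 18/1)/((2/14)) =11217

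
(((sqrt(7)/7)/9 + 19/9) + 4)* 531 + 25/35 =59* sqrt(7)/7 + 22720/7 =3268.01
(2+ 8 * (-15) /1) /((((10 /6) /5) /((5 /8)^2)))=-4425 /32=-138.28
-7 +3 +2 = -2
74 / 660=37 / 330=0.11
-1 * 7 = -7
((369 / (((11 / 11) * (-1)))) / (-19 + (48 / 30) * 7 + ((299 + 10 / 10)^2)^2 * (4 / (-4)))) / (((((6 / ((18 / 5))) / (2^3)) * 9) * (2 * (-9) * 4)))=-1 / 2963414637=-0.00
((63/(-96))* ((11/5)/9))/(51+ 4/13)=-1001/320160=-0.00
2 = 2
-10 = -10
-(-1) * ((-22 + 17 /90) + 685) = 663.19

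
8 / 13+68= 892 / 13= 68.62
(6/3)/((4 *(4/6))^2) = 9/32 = 0.28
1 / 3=0.33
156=156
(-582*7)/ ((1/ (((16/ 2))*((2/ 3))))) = -21728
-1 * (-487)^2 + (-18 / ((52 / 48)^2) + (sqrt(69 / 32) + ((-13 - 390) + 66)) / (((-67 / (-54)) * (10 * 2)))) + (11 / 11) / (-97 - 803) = -2417212833013 / 10190700 + 27 * sqrt(138) / 5360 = -237197.86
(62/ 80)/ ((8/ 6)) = 93/ 160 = 0.58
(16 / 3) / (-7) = -16 / 21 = -0.76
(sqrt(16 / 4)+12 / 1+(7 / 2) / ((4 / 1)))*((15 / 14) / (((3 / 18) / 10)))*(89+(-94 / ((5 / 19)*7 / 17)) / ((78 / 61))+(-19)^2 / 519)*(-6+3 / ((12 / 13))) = 1548156.85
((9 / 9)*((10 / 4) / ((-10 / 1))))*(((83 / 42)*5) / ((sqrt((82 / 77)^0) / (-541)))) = 224515 / 168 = 1336.40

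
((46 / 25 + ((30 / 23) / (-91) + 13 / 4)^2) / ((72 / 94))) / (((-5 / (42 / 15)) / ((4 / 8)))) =-4.50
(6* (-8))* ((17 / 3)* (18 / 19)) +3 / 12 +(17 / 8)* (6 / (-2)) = -40099 / 152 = -263.81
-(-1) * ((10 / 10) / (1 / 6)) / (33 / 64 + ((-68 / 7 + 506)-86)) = 2688 / 184039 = 0.01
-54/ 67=-0.81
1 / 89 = 0.01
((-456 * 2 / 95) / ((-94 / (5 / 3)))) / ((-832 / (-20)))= 5 / 1222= 0.00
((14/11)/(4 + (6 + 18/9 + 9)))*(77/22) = 7/33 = 0.21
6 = 6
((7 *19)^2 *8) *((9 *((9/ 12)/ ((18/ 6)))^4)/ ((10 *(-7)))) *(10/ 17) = -22743/ 544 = -41.81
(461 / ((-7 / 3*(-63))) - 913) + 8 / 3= -133358 / 147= -907.20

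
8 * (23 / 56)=23 / 7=3.29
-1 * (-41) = 41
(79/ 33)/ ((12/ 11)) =79/ 36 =2.19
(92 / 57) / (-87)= -92 / 4959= -0.02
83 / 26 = 3.19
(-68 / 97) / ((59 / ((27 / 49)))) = -1836 / 280427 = -0.01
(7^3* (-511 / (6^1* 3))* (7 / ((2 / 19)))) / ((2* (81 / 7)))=-163179163 / 5832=-27979.97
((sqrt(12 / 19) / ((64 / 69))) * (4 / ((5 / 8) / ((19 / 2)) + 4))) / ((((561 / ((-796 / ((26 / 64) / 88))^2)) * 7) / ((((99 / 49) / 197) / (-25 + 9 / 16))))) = -120587607343104 * sqrt(57) / 339924226733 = -2678.29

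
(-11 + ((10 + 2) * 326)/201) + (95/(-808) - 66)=-3121205/54136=-57.65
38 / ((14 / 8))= 152 / 7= 21.71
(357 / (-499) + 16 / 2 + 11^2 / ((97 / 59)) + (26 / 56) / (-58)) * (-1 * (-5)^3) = 794657413125 / 78606472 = 10109.31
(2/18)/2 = 1/18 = 0.06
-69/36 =-23/12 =-1.92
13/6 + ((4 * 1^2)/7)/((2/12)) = 235/42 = 5.60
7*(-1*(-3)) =21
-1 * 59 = -59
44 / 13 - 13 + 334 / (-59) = -11717 / 767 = -15.28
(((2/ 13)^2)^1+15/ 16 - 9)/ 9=-21737/ 24336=-0.89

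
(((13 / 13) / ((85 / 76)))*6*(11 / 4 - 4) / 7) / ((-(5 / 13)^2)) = 19266 / 2975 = 6.48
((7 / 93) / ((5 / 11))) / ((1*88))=7 / 3720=0.00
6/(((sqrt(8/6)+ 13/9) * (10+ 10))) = 351/610 - 81 * sqrt(3)/305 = 0.12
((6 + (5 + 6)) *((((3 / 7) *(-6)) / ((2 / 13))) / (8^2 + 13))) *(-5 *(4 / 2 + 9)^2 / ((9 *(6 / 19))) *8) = 923780 / 147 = 6284.22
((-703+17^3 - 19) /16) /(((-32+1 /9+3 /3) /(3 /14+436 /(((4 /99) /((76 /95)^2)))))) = -91176592221 /1556800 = -58566.67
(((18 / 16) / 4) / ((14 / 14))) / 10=9 / 320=0.03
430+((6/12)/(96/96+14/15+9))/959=135257375/314552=430.00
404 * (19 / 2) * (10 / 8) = 9595 / 2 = 4797.50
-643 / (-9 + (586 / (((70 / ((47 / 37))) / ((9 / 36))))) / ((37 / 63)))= 17605340 / 122481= 143.74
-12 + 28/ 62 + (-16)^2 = 7578/ 31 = 244.45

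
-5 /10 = -1 /2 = -0.50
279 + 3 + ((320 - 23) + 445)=1024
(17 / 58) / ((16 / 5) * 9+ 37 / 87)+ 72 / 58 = 922731 / 737354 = 1.25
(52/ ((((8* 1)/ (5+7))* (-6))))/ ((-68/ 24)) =78/ 17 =4.59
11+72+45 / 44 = 3697 / 44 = 84.02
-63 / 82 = -0.77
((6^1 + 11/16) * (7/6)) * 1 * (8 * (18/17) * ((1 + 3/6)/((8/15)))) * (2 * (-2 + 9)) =707805/272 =2602.22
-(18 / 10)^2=-81 / 25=-3.24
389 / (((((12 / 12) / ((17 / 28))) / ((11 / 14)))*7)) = 72743 / 2744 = 26.51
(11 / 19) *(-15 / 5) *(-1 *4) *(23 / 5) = 3036 / 95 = 31.96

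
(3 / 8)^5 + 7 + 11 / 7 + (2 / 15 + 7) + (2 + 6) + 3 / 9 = 82731947 / 3440640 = 24.05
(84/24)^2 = 49/4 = 12.25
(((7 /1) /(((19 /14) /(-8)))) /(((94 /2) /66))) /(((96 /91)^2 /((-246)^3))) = 2768634519651 /3572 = 775093650.52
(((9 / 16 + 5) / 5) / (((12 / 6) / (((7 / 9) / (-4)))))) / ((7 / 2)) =-89 / 2880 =-0.03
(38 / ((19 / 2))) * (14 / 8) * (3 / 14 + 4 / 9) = 83 / 18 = 4.61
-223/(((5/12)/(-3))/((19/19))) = 8028/5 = 1605.60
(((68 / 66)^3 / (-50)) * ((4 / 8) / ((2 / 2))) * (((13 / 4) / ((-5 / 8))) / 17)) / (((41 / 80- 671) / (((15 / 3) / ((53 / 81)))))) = -0.00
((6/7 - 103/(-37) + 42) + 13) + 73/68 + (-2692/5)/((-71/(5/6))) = 247715935/3751356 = 66.03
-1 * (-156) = 156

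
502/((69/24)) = 4016/23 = 174.61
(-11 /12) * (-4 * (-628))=-6908 /3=-2302.67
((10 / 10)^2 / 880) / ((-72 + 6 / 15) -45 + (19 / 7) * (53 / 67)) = -469 / 47236992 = -0.00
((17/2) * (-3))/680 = -3/80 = -0.04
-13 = -13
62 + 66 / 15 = 332 / 5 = 66.40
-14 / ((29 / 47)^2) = -30926 / 841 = -36.77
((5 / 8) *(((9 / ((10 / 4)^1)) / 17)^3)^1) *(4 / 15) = 972 / 614125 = 0.00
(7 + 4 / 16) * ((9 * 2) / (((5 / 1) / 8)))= 1044 / 5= 208.80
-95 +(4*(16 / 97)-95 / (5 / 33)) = -69970 / 97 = -721.34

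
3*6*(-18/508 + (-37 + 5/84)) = -665.57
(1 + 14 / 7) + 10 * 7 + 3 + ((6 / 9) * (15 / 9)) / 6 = 2057 / 27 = 76.19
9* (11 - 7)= 36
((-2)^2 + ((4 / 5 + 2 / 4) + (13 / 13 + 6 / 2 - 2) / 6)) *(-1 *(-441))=24843 / 10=2484.30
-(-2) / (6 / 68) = 68 / 3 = 22.67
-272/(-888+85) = 272/803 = 0.34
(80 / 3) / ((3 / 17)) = 1360 / 9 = 151.11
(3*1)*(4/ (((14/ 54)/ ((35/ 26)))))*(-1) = -810/ 13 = -62.31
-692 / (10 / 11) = -3806 / 5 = -761.20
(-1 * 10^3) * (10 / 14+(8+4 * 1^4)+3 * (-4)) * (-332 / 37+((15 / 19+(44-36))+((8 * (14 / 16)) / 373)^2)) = 89565970000 / 684653809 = 130.82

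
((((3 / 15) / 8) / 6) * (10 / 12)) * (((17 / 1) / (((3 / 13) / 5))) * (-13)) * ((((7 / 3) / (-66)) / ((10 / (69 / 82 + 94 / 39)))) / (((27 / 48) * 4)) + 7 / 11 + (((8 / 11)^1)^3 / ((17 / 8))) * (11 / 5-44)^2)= -4989303066449 / 946883520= -5269.18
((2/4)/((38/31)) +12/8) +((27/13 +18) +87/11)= 324887/10868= 29.89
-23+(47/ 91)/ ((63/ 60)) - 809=-1589012/ 1911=-831.51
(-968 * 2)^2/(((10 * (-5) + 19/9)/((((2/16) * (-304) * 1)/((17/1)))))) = 1281848832/7327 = 174948.66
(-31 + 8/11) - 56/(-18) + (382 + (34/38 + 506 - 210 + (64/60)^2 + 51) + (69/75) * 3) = 33229318/47025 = 706.63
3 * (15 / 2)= 45 / 2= 22.50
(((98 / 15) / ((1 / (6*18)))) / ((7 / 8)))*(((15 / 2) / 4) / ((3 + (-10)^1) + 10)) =504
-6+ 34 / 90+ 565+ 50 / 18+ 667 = 55312 / 45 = 1229.16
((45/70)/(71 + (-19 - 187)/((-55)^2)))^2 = 9150625/111405083076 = 0.00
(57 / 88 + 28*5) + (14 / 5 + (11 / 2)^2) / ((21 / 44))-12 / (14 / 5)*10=1543433 / 9240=167.04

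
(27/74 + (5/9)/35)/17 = 1775/79254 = 0.02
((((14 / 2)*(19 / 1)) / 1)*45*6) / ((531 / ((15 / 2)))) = 29925 / 59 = 507.20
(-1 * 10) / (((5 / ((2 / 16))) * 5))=-1 / 20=-0.05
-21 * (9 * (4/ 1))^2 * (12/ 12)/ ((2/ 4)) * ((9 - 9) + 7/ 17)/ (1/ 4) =-1524096/ 17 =-89652.71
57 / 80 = 0.71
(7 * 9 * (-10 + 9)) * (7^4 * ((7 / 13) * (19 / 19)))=-1058841 / 13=-81449.31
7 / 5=1.40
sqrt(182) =13.49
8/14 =4/7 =0.57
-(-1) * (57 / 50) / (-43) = -57 / 2150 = -0.03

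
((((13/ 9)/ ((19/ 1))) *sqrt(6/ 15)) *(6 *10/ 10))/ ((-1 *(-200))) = 13 *sqrt(10)/ 28500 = 0.00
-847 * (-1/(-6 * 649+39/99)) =-27951/128489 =-0.22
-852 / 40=-213 / 10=-21.30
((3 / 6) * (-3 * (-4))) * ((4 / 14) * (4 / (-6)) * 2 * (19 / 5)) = -8.69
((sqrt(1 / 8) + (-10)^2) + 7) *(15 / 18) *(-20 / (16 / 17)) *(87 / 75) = -2205.22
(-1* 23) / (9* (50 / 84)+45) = -0.46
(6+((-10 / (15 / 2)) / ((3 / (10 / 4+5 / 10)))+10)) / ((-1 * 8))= -11 / 6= -1.83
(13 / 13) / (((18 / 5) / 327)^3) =161878625 / 216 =749438.08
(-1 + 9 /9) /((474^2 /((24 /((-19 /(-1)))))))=0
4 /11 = 0.36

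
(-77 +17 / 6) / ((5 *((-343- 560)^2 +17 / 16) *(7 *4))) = -178 / 273977781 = -0.00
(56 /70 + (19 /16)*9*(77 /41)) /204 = 4027 /39360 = 0.10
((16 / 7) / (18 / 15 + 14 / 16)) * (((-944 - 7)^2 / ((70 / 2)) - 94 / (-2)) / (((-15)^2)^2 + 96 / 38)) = 2203503872 / 3912140841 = 0.56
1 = 1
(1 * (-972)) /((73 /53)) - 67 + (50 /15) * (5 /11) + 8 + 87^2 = 16395212 /2409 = 6805.82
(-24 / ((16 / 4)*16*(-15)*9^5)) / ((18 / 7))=7 / 42515280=0.00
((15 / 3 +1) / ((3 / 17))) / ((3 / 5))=170 / 3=56.67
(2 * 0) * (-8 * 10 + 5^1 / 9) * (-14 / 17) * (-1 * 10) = 0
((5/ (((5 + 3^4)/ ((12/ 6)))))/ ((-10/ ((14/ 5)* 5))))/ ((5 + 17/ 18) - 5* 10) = 126/ 34099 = 0.00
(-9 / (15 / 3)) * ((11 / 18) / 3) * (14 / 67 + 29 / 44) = -853 / 2680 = -0.32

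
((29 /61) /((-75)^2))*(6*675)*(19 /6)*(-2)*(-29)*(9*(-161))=-138921426 /1525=-91096.02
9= 9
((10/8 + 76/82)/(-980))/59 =-51/1354640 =-0.00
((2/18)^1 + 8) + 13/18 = 53/6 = 8.83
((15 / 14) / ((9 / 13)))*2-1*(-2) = 107 / 21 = 5.10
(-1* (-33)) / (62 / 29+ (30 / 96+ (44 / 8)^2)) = 15312 / 15173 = 1.01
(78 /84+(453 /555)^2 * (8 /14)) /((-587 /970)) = -8693043 /4018015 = -2.16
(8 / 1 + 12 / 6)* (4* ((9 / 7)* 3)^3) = 787320 / 343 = 2295.39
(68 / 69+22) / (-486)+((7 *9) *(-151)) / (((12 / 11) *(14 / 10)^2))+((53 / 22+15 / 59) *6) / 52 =-8810872812587 / 1980484506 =-4448.85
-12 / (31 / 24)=-288 / 31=-9.29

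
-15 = -15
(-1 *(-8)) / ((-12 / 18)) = -12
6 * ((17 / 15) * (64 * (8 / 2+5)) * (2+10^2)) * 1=1997568 / 5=399513.60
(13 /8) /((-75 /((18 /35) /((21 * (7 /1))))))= -13 /171500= -0.00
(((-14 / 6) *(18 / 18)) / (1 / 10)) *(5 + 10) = -350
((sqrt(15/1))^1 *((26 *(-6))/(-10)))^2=18252/5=3650.40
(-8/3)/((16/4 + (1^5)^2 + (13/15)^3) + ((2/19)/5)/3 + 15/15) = -171000/426943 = -0.40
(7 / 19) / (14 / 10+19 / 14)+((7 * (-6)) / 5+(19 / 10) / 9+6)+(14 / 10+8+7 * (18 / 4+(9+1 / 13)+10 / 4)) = 514345669 / 4290390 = 119.88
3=3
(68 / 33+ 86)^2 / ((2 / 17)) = 71781106 / 1089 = 65914.70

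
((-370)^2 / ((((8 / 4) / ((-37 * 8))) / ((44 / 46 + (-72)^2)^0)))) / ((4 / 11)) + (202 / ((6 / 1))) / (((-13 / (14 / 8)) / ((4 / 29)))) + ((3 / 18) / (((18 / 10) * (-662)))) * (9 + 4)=-750915314675917 / 13476996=-55718300.63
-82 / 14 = -41 / 7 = -5.86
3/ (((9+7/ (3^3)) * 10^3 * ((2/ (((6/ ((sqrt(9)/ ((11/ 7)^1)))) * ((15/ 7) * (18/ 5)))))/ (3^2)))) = 216513/ 6125000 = 0.04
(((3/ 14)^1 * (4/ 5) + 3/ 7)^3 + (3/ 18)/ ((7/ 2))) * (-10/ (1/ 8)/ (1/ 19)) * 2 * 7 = -5609.81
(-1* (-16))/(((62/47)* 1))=376/31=12.13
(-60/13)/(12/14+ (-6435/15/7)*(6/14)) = 196/1079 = 0.18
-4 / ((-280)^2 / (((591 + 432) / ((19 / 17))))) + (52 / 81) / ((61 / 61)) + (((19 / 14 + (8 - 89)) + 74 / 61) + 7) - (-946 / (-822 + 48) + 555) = -1153802116331 / 1840028400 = -627.06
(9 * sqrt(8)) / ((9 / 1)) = 2 * sqrt(2) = 2.83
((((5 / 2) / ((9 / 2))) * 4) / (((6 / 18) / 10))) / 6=100 / 9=11.11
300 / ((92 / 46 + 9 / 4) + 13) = 400 / 23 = 17.39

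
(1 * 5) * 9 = 45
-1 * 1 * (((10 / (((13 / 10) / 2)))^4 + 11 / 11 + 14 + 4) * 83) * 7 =-929915284879 / 28561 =-32558918.98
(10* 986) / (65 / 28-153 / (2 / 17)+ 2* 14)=-55216 / 7113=-7.76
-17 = -17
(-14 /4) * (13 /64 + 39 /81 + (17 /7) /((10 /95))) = -83.15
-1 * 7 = -7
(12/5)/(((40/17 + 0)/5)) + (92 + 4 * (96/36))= 3233/30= 107.77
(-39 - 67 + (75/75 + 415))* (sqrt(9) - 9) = -1860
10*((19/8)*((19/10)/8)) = 361/64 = 5.64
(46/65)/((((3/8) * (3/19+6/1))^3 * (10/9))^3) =249034855484326150144/901280322983397838966875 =0.00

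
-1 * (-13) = 13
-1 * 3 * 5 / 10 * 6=-9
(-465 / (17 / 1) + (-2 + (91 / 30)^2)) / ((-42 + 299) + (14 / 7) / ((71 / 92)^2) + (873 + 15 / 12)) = -1554256243 / 87509256525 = -0.02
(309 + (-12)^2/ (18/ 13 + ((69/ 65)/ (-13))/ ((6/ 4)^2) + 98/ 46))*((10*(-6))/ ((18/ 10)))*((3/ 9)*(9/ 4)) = -1776752025/ 202829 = -8759.85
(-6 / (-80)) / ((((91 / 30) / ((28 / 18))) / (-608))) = -304 / 13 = -23.38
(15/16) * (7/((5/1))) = 21/16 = 1.31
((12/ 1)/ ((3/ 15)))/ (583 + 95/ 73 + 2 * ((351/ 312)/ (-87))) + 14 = 4651674/ 329843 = 14.10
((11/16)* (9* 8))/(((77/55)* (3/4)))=330/7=47.14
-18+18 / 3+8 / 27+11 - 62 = -1693 / 27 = -62.70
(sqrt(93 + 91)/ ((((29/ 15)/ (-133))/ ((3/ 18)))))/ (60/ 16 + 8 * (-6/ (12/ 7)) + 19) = 29.62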